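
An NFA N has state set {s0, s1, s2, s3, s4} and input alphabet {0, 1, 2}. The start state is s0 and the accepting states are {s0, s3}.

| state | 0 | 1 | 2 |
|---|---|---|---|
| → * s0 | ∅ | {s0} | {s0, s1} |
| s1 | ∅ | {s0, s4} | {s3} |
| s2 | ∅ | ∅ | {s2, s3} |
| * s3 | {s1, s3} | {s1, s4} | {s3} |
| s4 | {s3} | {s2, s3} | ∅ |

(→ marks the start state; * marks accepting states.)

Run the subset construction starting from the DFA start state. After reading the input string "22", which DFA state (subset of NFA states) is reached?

Start: {s0}.
δ(s0,2) = {s0, s1}.
Union: {s0, s1}.
After 2: {s0, s1}.
δ(s0,2) = {s0, s1}; δ(s1,2) = {s3}.
Union: {s0, s1, s3}.
After 2: {s0, s1, s3}.

{s0, s1, s3}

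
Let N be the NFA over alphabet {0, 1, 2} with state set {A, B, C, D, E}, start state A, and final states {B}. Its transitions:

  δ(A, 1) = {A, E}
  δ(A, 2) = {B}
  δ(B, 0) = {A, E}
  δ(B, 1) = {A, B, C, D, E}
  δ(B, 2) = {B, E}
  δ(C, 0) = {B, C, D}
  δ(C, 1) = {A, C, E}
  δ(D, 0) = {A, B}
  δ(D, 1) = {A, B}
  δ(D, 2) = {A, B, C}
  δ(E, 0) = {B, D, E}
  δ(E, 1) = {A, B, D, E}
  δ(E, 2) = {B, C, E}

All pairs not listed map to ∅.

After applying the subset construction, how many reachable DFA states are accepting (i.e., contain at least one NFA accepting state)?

7

Start state of the DFA: {A}.
{A} --0--> ∅  [new]
{A} --1--> {A, E}  [new]
{A} --2--> {B}  [new]
∅ --0--> ∅  [seen]
∅ --1--> ∅  [seen]
∅ --2--> ∅  [seen]
{A, E} --0--> {B, D, E}  [new]
{A, E} --1--> {A, B, D, E}  [new]
{A, E} --2--> {B, C, E}  [new]
{B} --0--> {A, E}  [seen]
{B} --1--> {A, B, C, D, E}  [new]
{B} --2--> {B, E}  [new]
{B, D, E} --0--> {A, B, D, E}  [seen]
{B, D, E} --1--> {A, B, C, D, E}  [seen]
{B, D, E} --2--> {A, B, C, E}  [new]
{A, B, D, E} --0--> {A, B, D, E}  [seen]
{A, B, D, E} --1--> {A, B, C, D, E}  [seen]
{A, B, D, E} --2--> {A, B, C, E}  [seen]
{B, C, E} --0--> {A, B, C, D, E}  [seen]
{B, C, E} --1--> {A, B, C, D, E}  [seen]
{B, C, E} --2--> {B, C, E}  [seen]
{A, B, C, D, E} --0--> {A, B, C, D, E}  [seen]
{A, B, C, D, E} --1--> {A, B, C, D, E}  [seen]
{A, B, C, D, E} --2--> {A, B, C, E}  [seen]
{B, E} --0--> {A, B, D, E}  [seen]
{B, E} --1--> {A, B, C, D, E}  [seen]
{B, E} --2--> {B, C, E}  [seen]
{A, B, C, E} --0--> {A, B, C, D, E}  [seen]
{A, B, C, E} --1--> {A, B, C, D, E}  [seen]
{A, B, C, E} --2--> {B, C, E}  [seen]
Reachable DFA states: {A}, ∅, {A, E}, {B}, {B, D, E}, {A, B, D, E}, {B, C, E}, {A, B, C, D, E}, {B, E}, {A, B, C, E}.
Accepting DFA states (contain an NFA accepting state): {B}, {B, D, E}, {A, B, D, E}, {B, C, E}, {A, B, C, D, E}, {B, E}, {A, B, C, E}.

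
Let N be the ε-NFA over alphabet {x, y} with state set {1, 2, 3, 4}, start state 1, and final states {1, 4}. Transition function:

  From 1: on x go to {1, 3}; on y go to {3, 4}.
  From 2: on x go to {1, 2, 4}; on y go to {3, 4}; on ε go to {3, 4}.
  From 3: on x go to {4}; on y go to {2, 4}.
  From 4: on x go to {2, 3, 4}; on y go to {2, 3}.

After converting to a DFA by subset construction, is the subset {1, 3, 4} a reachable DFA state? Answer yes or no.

Start state of the DFA: {1} (ε-closure of the NFA start).
{1} --x--> {1, 3}  [new]
{1} --y--> {3, 4}  [new]
{1, 3} --x--> {1, 3, 4}  [new]
{1, 3} --y--> {2, 3, 4}  [new]
{3, 4} --x--> {2, 3, 4}  [seen]
{3, 4} --y--> {2, 3, 4}  [seen]
{1, 3, 4} --x--> {1, 2, 3, 4}  [new]
{1, 3, 4} --y--> {2, 3, 4}  [seen]
{2, 3, 4} --x--> {1, 2, 3, 4}  [seen]
{2, 3, 4} --y--> {2, 3, 4}  [seen]
{1, 2, 3, 4} --x--> {1, 2, 3, 4}  [seen]
{1, 2, 3, 4} --y--> {2, 3, 4}  [seen]
Reachable DFA states: {1}, {1, 3}, {3, 4}, {1, 3, 4}, {2, 3, 4}, {1, 2, 3, 4}.
{1, 3, 4} is among them.

yes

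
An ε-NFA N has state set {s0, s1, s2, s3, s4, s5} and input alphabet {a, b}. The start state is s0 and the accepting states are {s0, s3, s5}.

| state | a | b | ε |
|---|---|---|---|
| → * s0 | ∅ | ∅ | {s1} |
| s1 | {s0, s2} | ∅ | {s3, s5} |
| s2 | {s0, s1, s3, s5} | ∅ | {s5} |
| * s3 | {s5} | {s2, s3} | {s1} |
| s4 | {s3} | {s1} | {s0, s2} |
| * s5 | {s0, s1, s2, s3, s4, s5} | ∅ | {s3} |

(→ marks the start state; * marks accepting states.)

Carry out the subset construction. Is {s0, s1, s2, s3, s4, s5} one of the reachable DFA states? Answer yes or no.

Start state of the DFA: {s0, s1, s3, s5} (ε-closure of the NFA start).
{s0, s1, s3, s5} --a--> {s0, s1, s2, s3, s4, s5}  [new]
{s0, s1, s3, s5} --b--> {s1, s2, s3, s5}  [new]
{s0, s1, s2, s3, s4, s5} --a--> {s0, s1, s2, s3, s4, s5}  [seen]
{s0, s1, s2, s3, s4, s5} --b--> {s1, s2, s3, s5}  [seen]
{s1, s2, s3, s5} --a--> {s0, s1, s2, s3, s4, s5}  [seen]
{s1, s2, s3, s5} --b--> {s1, s2, s3, s5}  [seen]
Reachable DFA states: {s0, s1, s3, s5}, {s0, s1, s2, s3, s4, s5}, {s1, s2, s3, s5}.
{s0, s1, s2, s3, s4, s5} is among them.

yes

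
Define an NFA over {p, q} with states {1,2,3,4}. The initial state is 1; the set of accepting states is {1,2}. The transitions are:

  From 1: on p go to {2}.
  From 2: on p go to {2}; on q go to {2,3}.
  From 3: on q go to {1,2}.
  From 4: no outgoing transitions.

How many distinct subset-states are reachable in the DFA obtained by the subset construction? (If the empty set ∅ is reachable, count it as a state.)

5

Start state of the DFA: {1}.
{1} --p--> {2}  [new]
{1} --q--> ∅  [new]
{2} --p--> {2}  [seen]
{2} --q--> {2,3}  [new]
∅ --p--> ∅  [seen]
∅ --q--> ∅  [seen]
{2,3} --p--> {2}  [seen]
{2,3} --q--> {1,2,3}  [new]
{1,2,3} --p--> {2}  [seen]
{1,2,3} --q--> {1,2,3}  [seen]
Reachable DFA states: {1}, {2}, ∅, {2,3}, {1,2,3}.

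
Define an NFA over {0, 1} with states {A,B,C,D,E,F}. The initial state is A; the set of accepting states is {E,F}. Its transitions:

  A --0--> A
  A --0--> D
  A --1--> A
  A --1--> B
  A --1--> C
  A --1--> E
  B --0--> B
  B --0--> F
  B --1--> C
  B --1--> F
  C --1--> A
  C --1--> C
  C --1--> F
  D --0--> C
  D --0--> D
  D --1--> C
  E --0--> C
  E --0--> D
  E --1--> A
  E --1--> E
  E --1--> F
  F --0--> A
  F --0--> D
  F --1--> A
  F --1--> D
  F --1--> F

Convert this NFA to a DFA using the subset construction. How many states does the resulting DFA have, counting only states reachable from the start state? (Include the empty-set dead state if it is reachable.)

7

Start state of the DFA: {A}.
{A} --0--> {A,D}  [new]
{A} --1--> {A,B,C,E}  [new]
{A,D} --0--> {A,C,D}  [new]
{A,D} --1--> {A,B,C,E}  [seen]
{A,B,C,E} --0--> {A,B,C,D,F}  [new]
{A,B,C,E} --1--> {A,B,C,E,F}  [new]
{A,C,D} --0--> {A,C,D}  [seen]
{A,C,D} --1--> {A,B,C,E,F}  [seen]
{A,B,C,D,F} --0--> {A,B,C,D,F}  [seen]
{A,B,C,D,F} --1--> {A,B,C,D,E,F}  [new]
{A,B,C,E,F} --0--> {A,B,C,D,F}  [seen]
{A,B,C,E,F} --1--> {A,B,C,D,E,F}  [seen]
{A,B,C,D,E,F} --0--> {A,B,C,D,F}  [seen]
{A,B,C,D,E,F} --1--> {A,B,C,D,E,F}  [seen]
Reachable DFA states: {A}, {A,D}, {A,B,C,E}, {A,C,D}, {A,B,C,D,F}, {A,B,C,E,F}, {A,B,C,D,E,F}.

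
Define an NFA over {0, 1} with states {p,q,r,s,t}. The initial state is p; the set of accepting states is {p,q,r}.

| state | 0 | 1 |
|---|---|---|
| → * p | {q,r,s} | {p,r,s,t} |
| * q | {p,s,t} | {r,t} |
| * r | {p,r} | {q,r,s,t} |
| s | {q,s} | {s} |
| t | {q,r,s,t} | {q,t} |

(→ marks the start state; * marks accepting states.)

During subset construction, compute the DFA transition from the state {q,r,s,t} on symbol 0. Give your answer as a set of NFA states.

δ(q,0) = {p,s,t}; δ(r,0) = {p,r}; δ(s,0) = {q,s}; δ(t,0) = {q,r,s,t}.
Union: {p,q,r,s,t}.

{p,q,r,s,t}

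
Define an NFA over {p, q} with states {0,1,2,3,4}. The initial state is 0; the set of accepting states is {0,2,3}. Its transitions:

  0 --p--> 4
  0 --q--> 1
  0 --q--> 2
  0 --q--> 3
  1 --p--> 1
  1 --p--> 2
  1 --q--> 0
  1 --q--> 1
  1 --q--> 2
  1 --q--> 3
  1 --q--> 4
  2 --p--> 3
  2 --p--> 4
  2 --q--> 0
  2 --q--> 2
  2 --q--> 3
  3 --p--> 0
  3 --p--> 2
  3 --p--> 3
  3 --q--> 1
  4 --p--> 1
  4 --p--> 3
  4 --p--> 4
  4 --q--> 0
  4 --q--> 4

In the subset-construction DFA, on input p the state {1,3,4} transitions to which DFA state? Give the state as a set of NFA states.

{0,1,2,3,4}

δ(1,p) = {1,2}; δ(3,p) = {0,2,3}; δ(4,p) = {1,3,4}.
Union: {0,1,2,3,4}.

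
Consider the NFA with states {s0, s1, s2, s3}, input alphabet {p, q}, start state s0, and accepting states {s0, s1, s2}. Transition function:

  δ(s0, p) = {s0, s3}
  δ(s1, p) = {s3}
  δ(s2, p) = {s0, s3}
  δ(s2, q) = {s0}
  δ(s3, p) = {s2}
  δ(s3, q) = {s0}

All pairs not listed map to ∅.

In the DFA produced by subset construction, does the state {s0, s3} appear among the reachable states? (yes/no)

Start state of the DFA: {s0}.
{s0} --p--> {s0, s3}  [new]
{s0} --q--> ∅  [new]
{s0, s3} --p--> {s0, s2, s3}  [new]
{s0, s3} --q--> {s0}  [seen]
∅ --p--> ∅  [seen]
∅ --q--> ∅  [seen]
{s0, s2, s3} --p--> {s0, s2, s3}  [seen]
{s0, s2, s3} --q--> {s0}  [seen]
Reachable DFA states: {s0}, {s0, s3}, ∅, {s0, s2, s3}.
{s0, s3} is among them.

yes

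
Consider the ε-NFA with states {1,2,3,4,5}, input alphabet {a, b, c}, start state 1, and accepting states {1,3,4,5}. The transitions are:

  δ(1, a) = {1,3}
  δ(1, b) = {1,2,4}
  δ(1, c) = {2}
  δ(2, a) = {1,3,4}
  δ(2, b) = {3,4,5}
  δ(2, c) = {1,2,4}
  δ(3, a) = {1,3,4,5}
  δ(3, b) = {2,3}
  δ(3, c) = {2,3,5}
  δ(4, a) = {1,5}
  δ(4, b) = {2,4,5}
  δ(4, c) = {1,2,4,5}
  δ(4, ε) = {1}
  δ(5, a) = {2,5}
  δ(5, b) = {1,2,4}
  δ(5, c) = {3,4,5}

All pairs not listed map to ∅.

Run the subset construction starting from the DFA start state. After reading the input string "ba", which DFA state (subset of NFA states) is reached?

Start: {1}.
δ(1,b) = {1,2,4}.
Union: {1,2,4}.
After b: {1,2,4}.
δ(1,a) = {1,3}; δ(2,a) = {1,3,4}; δ(4,a) = {1,5}.
Union: {1,3,4,5}.
After a: {1,3,4,5}.

{1,3,4,5}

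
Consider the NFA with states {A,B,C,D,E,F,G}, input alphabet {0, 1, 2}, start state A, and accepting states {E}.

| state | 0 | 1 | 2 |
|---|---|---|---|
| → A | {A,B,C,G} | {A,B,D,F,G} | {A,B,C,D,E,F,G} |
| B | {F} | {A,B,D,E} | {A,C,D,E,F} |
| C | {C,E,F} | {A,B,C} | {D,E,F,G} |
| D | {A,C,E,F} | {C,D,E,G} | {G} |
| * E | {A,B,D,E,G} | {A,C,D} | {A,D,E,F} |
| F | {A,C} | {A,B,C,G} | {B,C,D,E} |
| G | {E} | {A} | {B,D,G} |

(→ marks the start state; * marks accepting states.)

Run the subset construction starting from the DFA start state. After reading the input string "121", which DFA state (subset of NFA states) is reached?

Start: {A}.
δ(A,1) = {A,B,D,F,G}.
Union: {A,B,D,F,G}.
After 1: {A,B,D,F,G}.
δ(A,2) = {A,B,C,D,E,F,G}; δ(B,2) = {A,C,D,E,F}; δ(D,2) = {G}; δ(F,2) = {B,C,D,E}; δ(G,2) = {B,D,G}.
Union: {A,B,C,D,E,F,G}.
After 2: {A,B,C,D,E,F,G}.
δ(A,1) = {A,B,D,F,G}; δ(B,1) = {A,B,D,E}; δ(C,1) = {A,B,C}; δ(D,1) = {C,D,E,G}; δ(E,1) = {A,C,D}; δ(F,1) = {A,B,C,G}; δ(G,1) = {A}.
Union: {A,B,C,D,E,F,G}.
After 1: {A,B,C,D,E,F,G}.

{A,B,C,D,E,F,G}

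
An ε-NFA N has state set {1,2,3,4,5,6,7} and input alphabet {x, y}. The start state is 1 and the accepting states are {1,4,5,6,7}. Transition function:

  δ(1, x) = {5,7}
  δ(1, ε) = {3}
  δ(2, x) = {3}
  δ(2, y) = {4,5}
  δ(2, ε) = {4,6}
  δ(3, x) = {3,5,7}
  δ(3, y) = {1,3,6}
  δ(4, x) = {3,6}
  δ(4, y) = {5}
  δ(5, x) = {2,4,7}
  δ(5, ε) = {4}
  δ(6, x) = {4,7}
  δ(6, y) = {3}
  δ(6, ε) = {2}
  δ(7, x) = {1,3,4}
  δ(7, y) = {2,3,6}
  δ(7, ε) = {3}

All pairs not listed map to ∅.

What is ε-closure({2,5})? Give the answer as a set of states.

{2,4,5,6}

Begin with {2,5}.
2 →ε {4,6}; add 4, 6.
ε-closure = {2,4,5,6}.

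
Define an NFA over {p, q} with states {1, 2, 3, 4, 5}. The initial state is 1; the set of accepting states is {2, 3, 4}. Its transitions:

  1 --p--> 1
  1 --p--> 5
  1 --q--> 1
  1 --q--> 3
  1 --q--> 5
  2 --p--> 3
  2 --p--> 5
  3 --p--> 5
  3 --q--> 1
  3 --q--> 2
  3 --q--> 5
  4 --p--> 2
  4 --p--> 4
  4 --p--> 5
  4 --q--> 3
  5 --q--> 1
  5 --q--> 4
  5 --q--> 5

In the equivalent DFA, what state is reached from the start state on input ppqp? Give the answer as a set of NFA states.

Start: {1}.
δ(1,p) = {1, 5}.
Union: {1, 5}.
After p: {1, 5}.
δ(1,p) = {1, 5}; δ(5,p) = ∅.
Union: {1, 5}.
After p: {1, 5}.
δ(1,q) = {1, 3, 5}; δ(5,q) = {1, 4, 5}.
Union: {1, 3, 4, 5}.
After q: {1, 3, 4, 5}.
δ(1,p) = {1, 5}; δ(3,p) = {5}; δ(4,p) = {2, 4, 5}; δ(5,p) = ∅.
Union: {1, 2, 4, 5}.
After p: {1, 2, 4, 5}.

{1, 2, 4, 5}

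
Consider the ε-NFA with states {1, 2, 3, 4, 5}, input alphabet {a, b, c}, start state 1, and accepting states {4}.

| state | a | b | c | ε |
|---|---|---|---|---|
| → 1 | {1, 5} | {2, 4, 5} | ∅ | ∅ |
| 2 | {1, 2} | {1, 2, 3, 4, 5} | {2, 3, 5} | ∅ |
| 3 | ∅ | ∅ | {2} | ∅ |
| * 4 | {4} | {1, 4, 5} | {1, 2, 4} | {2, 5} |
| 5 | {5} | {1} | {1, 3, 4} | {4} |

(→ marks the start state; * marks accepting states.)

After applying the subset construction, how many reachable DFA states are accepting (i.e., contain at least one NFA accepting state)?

Start state of the DFA: {1} (ε-closure of the NFA start).
{1} --a--> {1, 2, 4, 5}  [new]
{1} --b--> {2, 4, 5}  [new]
{1} --c--> ∅  [new]
{1, 2, 4, 5} --a--> {1, 2, 4, 5}  [seen]
{1, 2, 4, 5} --b--> {1, 2, 3, 4, 5}  [new]
{1, 2, 4, 5} --c--> {1, 2, 3, 4, 5}  [seen]
{2, 4, 5} --a--> {1, 2, 4, 5}  [seen]
{2, 4, 5} --b--> {1, 2, 3, 4, 5}  [seen]
{2, 4, 5} --c--> {1, 2, 3, 4, 5}  [seen]
∅ --a--> ∅  [seen]
∅ --b--> ∅  [seen]
∅ --c--> ∅  [seen]
{1, 2, 3, 4, 5} --a--> {1, 2, 4, 5}  [seen]
{1, 2, 3, 4, 5} --b--> {1, 2, 3, 4, 5}  [seen]
{1, 2, 3, 4, 5} --c--> {1, 2, 3, 4, 5}  [seen]
Reachable DFA states: {1}, {1, 2, 4, 5}, {2, 4, 5}, ∅, {1, 2, 3, 4, 5}.
Accepting DFA states (contain an NFA accepting state): {1, 2, 4, 5}, {2, 4, 5}, {1, 2, 3, 4, 5}.

3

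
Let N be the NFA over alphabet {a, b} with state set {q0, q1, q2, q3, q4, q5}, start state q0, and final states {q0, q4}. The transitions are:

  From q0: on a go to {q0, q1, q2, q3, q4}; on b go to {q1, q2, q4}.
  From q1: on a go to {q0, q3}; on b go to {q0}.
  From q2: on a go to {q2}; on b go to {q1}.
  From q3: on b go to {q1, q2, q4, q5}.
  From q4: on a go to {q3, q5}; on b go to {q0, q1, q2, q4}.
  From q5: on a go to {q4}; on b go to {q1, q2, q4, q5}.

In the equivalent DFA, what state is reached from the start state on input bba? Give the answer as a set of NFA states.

{q0, q1, q2, q3, q4, q5}

Start: {q0}.
δ(q0,b) = {q1, q2, q4}.
Union: {q1, q2, q4}.
After b: {q1, q2, q4}.
δ(q1,b) = {q0}; δ(q2,b) = {q1}; δ(q4,b) = {q0, q1, q2, q4}.
Union: {q0, q1, q2, q4}.
After b: {q0, q1, q2, q4}.
δ(q0,a) = {q0, q1, q2, q3, q4}; δ(q1,a) = {q0, q3}; δ(q2,a) = {q2}; δ(q4,a) = {q3, q5}.
Union: {q0, q1, q2, q3, q4, q5}.
After a: {q0, q1, q2, q3, q4, q5}.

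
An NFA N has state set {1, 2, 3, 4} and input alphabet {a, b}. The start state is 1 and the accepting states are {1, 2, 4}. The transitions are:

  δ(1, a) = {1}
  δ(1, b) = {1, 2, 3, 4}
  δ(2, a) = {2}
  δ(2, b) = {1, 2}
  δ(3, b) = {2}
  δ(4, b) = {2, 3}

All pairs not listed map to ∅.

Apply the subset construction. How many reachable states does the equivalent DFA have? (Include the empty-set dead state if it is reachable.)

Start state of the DFA: {1}.
{1} --a--> {1}  [seen]
{1} --b--> {1, 2, 3, 4}  [new]
{1, 2, 3, 4} --a--> {1, 2}  [new]
{1, 2, 3, 4} --b--> {1, 2, 3, 4}  [seen]
{1, 2} --a--> {1, 2}  [seen]
{1, 2} --b--> {1, 2, 3, 4}  [seen]
Reachable DFA states: {1}, {1, 2, 3, 4}, {1, 2}.

3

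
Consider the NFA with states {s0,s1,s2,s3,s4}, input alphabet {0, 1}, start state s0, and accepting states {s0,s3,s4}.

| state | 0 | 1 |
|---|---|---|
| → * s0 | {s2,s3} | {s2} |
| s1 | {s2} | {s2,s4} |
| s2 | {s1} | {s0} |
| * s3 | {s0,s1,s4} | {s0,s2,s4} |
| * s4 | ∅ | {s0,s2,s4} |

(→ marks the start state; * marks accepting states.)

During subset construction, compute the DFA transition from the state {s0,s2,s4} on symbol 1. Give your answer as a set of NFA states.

{s0,s2,s4}

δ(s0,1) = {s2}; δ(s2,1) = {s0}; δ(s4,1) = {s0,s2,s4}.
Union: {s0,s2,s4}.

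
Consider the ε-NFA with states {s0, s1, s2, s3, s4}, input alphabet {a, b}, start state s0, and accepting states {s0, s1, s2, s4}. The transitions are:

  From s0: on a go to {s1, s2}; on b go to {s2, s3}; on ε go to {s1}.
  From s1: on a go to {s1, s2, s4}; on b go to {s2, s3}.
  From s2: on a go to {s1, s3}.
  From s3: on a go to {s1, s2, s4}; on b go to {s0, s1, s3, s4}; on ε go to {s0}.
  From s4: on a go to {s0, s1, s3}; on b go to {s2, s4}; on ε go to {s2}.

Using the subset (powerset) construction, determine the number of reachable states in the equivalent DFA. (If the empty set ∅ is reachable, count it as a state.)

4

Start state of the DFA: {s0, s1} (ε-closure of the NFA start).
{s0, s1} --a--> {s1, s2, s4}  [new]
{s0, s1} --b--> {s0, s1, s2, s3}  [new]
{s1, s2, s4} --a--> {s0, s1, s2, s3, s4}  [new]
{s1, s2, s4} --b--> {s0, s1, s2, s3, s4}  [seen]
{s0, s1, s2, s3} --a--> {s0, s1, s2, s3, s4}  [seen]
{s0, s1, s2, s3} --b--> {s0, s1, s2, s3, s4}  [seen]
{s0, s1, s2, s3, s4} --a--> {s0, s1, s2, s3, s4}  [seen]
{s0, s1, s2, s3, s4} --b--> {s0, s1, s2, s3, s4}  [seen]
Reachable DFA states: {s0, s1}, {s1, s2, s4}, {s0, s1, s2, s3}, {s0, s1, s2, s3, s4}.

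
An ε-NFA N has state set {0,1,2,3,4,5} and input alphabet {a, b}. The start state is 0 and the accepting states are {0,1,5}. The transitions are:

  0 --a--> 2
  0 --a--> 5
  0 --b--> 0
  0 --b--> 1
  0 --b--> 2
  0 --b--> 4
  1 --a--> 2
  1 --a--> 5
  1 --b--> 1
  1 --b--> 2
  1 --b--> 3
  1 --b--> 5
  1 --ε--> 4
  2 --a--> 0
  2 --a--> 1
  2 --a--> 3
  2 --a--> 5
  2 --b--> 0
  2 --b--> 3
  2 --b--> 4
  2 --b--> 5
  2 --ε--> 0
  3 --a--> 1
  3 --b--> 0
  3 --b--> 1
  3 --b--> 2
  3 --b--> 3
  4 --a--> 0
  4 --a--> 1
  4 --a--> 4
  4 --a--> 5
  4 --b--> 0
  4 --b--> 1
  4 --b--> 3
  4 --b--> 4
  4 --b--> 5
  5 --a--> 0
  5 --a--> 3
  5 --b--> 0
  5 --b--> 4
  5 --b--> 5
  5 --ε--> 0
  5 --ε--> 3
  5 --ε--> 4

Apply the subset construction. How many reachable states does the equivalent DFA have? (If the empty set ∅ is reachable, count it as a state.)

4

Start state of the DFA: {0} (ε-closure of the NFA start).
{0} --a--> {0,2,3,4,5}  [new]
{0} --b--> {0,1,2,4}  [new]
{0,2,3,4,5} --a--> {0,1,2,3,4,5}  [new]
{0,2,3,4,5} --b--> {0,1,2,3,4,5}  [seen]
{0,1,2,4} --a--> {0,1,2,3,4,5}  [seen]
{0,1,2,4} --b--> {0,1,2,3,4,5}  [seen]
{0,1,2,3,4,5} --a--> {0,1,2,3,4,5}  [seen]
{0,1,2,3,4,5} --b--> {0,1,2,3,4,5}  [seen]
Reachable DFA states: {0}, {0,2,3,4,5}, {0,1,2,4}, {0,1,2,3,4,5}.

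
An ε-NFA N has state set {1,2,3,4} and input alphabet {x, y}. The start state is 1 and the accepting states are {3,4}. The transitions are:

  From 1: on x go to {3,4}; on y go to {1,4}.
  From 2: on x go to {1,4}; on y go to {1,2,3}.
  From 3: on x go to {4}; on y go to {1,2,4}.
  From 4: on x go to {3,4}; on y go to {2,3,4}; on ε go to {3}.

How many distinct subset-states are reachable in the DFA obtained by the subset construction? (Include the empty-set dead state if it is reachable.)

4

Start state of the DFA: {1} (ε-closure of the NFA start).
{1} --x--> {3,4}  [new]
{1} --y--> {1,3,4}  [new]
{3,4} --x--> {3,4}  [seen]
{3,4} --y--> {1,2,3,4}  [new]
{1,3,4} --x--> {3,4}  [seen]
{1,3,4} --y--> {1,2,3,4}  [seen]
{1,2,3,4} --x--> {1,3,4}  [seen]
{1,2,3,4} --y--> {1,2,3,4}  [seen]
Reachable DFA states: {1}, {3,4}, {1,3,4}, {1,2,3,4}.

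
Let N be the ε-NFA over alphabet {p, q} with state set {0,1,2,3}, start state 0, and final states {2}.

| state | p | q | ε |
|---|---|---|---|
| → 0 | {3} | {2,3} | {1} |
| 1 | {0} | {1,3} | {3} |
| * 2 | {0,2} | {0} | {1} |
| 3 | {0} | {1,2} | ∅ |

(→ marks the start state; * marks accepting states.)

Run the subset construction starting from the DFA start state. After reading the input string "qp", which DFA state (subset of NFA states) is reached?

Start: {0,1,3}.
δ(0,q) = {2,3}; δ(1,q) = {1,3}; δ(3,q) = {1,2}.
Union: {1,2,3}.
After q: {1,2,3}.
δ(1,p) = {0}; δ(2,p) = {0,2}; δ(3,p) = {0}.
Union: {0,2}.
ε-closure gives {0,1,2,3}.
After p: {0,1,2,3}.

{0,1,2,3}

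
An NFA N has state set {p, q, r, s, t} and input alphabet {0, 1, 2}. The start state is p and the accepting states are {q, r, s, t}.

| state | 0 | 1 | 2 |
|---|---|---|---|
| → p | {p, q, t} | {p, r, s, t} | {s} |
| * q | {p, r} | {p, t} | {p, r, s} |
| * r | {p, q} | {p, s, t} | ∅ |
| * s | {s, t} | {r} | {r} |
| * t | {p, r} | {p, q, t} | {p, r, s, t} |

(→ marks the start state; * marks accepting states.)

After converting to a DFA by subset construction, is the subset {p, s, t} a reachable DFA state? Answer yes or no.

Start state of the DFA: {p}.
{p} --0--> {p, q, t}  [new]
{p} --1--> {p, r, s, t}  [new]
{p} --2--> {s}  [new]
{p, q, t} --0--> {p, q, r, t}  [new]
{p, q, t} --1--> {p, q, r, s, t}  [new]
{p, q, t} --2--> {p, r, s, t}  [seen]
{p, r, s, t} --0--> {p, q, r, s, t}  [seen]
{p, r, s, t} --1--> {p, q, r, s, t}  [seen]
{p, r, s, t} --2--> {p, r, s, t}  [seen]
{s} --0--> {s, t}  [new]
{s} --1--> {r}  [new]
{s} --2--> {r}  [seen]
{p, q, r, t} --0--> {p, q, r, t}  [seen]
{p, q, r, t} --1--> {p, q, r, s, t}  [seen]
{p, q, r, t} --2--> {p, r, s, t}  [seen]
{p, q, r, s, t} --0--> {p, q, r, s, t}  [seen]
{p, q, r, s, t} --1--> {p, q, r, s, t}  [seen]
{p, q, r, s, t} --2--> {p, r, s, t}  [seen]
{s, t} --0--> {p, r, s, t}  [seen]
{s, t} --1--> {p, q, r, t}  [seen]
{s, t} --2--> {p, r, s, t}  [seen]
{r} --0--> {p, q}  [new]
{r} --1--> {p, s, t}  [new]
{r} --2--> ∅  [new]
{p, q} --0--> {p, q, r, t}  [seen]
{p, q} --1--> {p, r, s, t}  [seen]
{p, q} --2--> {p, r, s}  [new]
{p, s, t} --0--> {p, q, r, s, t}  [seen]
{p, s, t} --1--> {p, q, r, s, t}  [seen]
{p, s, t} --2--> {p, r, s, t}  [seen]
∅ --0--> ∅  [seen]
∅ --1--> ∅  [seen]
∅ --2--> ∅  [seen]
{p, r, s} --0--> {p, q, s, t}  [new]
{p, r, s} --1--> {p, r, s, t}  [seen]
{p, r, s} --2--> {r, s}  [new]
{p, q, s, t} --0--> {p, q, r, s, t}  [seen]
{p, q, s, t} --1--> {p, q, r, s, t}  [seen]
{p, q, s, t} --2--> {p, r, s, t}  [seen]
{r, s} --0--> {p, q, s, t}  [seen]
{r, s} --1--> {p, r, s, t}  [seen]
{r, s} --2--> {r}  [seen]
Reachable DFA states: {p}, {p, q, t}, {p, r, s, t}, {s}, {p, q, r, t}, {p, q, r, s, t}, {s, t}, {r}, {p, q}, {p, s, t}, ∅, {p, r, s}, {p, q, s, t}, {r, s}.
{p, s, t} is among them.

yes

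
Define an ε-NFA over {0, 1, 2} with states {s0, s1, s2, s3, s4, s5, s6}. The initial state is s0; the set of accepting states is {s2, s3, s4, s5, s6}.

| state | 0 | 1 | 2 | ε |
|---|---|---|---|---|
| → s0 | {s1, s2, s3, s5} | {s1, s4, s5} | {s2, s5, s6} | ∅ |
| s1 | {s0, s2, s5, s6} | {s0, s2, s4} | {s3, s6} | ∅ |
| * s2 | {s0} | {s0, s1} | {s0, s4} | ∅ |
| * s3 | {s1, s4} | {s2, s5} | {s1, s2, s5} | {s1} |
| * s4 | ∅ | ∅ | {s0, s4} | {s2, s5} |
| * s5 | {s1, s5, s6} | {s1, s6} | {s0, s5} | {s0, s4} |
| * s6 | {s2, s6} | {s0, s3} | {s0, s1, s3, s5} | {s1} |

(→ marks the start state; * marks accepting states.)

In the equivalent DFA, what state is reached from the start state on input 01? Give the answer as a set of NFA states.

{s0, s1, s2, s4, s5, s6}

Start: {s0}.
δ(s0,0) = {s1, s2, s3, s5}.
Union: {s1, s2, s3, s5}.
ε-closure gives {s0, s1, s2, s3, s4, s5}.
After 0: {s0, s1, s2, s3, s4, s5}.
δ(s0,1) = {s1, s4, s5}; δ(s1,1) = {s0, s2, s4}; δ(s2,1) = {s0, s1}; δ(s3,1) = {s2, s5}; δ(s4,1) = ∅; δ(s5,1) = {s1, s6}.
Union: {s0, s1, s2, s4, s5, s6}.
After 1: {s0, s1, s2, s4, s5, s6}.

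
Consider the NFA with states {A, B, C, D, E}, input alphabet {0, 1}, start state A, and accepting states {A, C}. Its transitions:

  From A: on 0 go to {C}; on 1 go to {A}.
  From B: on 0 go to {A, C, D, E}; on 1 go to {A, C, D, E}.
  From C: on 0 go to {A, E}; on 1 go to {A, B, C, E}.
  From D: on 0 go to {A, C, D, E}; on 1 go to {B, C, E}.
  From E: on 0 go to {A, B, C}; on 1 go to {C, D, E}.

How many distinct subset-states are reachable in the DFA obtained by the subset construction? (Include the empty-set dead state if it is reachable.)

Start state of the DFA: {A}.
{A} --0--> {C}  [new]
{A} --1--> {A}  [seen]
{C} --0--> {A, E}  [new]
{C} --1--> {A, B, C, E}  [new]
{A, E} --0--> {A, B, C}  [new]
{A, E} --1--> {A, C, D, E}  [new]
{A, B, C, E} --0--> {A, B, C, D, E}  [new]
{A, B, C, E} --1--> {A, B, C, D, E}  [seen]
{A, B, C} --0--> {A, C, D, E}  [seen]
{A, B, C} --1--> {A, B, C, D, E}  [seen]
{A, C, D, E} --0--> {A, B, C, D, E}  [seen]
{A, C, D, E} --1--> {A, B, C, D, E}  [seen]
{A, B, C, D, E} --0--> {A, B, C, D, E}  [seen]
{A, B, C, D, E} --1--> {A, B, C, D, E}  [seen]
Reachable DFA states: {A}, {C}, {A, E}, {A, B, C, E}, {A, B, C}, {A, C, D, E}, {A, B, C, D, E}.

7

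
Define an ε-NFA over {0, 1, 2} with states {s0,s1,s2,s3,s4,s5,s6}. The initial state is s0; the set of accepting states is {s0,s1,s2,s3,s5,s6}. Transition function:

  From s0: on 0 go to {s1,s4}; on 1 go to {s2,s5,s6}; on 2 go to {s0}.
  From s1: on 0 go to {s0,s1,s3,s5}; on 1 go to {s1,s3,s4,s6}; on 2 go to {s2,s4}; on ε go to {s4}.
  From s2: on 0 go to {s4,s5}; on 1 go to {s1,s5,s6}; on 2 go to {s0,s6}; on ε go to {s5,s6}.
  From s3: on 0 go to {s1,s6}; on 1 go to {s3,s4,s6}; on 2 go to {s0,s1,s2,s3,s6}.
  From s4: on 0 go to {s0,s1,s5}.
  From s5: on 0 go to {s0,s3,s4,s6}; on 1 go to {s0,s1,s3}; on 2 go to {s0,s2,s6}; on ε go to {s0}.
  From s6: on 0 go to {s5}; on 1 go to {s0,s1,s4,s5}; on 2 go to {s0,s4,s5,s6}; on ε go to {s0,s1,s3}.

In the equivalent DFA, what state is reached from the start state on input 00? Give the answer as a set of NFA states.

Start: {s0}.
δ(s0,0) = {s1,s4}.
Union: {s1,s4}.
After 0: {s1,s4}.
δ(s1,0) = {s0,s1,s3,s5}; δ(s4,0) = {s0,s1,s5}.
Union: {s0,s1,s3,s5}.
ε-closure gives {s0,s1,s3,s4,s5}.
After 0: {s0,s1,s3,s4,s5}.

{s0,s1,s3,s4,s5}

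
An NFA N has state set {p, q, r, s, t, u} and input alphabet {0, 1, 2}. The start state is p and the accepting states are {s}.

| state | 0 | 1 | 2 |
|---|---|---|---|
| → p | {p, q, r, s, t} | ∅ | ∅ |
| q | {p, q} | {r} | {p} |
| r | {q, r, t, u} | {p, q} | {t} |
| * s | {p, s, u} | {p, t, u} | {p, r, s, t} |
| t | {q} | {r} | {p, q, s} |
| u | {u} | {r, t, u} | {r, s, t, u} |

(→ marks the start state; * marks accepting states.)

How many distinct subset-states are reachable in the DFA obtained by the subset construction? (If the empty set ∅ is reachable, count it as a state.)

Start state of the DFA: {p}.
{p} --0--> {p, q, r, s, t}  [new]
{p} --1--> ∅  [new]
{p} --2--> ∅  [seen]
{p, q, r, s, t} --0--> {p, q, r, s, t, u}  [new]
{p, q, r, s, t} --1--> {p, q, r, t, u}  [new]
{p, q, r, s, t} --2--> {p, q, r, s, t}  [seen]
∅ --0--> ∅  [seen]
∅ --1--> ∅  [seen]
∅ --2--> ∅  [seen]
{p, q, r, s, t, u} --0--> {p, q, r, s, t, u}  [seen]
{p, q, r, s, t, u} --1--> {p, q, r, t, u}  [seen]
{p, q, r, s, t, u} --2--> {p, q, r, s, t, u}  [seen]
{p, q, r, t, u} --0--> {p, q, r, s, t, u}  [seen]
{p, q, r, t, u} --1--> {p, q, r, t, u}  [seen]
{p, q, r, t, u} --2--> {p, q, r, s, t, u}  [seen]
Reachable DFA states: {p}, {p, q, r, s, t}, ∅, {p, q, r, s, t, u}, {p, q, r, t, u}.

5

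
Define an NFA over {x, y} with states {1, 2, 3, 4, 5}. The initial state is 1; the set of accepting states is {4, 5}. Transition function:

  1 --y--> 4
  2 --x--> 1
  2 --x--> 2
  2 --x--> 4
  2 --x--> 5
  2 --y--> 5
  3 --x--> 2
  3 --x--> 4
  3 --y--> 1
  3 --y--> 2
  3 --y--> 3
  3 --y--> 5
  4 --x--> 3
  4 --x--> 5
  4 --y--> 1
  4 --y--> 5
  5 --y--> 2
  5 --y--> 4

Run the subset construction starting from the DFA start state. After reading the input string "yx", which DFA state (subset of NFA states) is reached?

{3, 5}

Start: {1}.
δ(1,y) = {4}.
Union: {4}.
After y: {4}.
δ(4,x) = {3, 5}.
Union: {3, 5}.
After x: {3, 5}.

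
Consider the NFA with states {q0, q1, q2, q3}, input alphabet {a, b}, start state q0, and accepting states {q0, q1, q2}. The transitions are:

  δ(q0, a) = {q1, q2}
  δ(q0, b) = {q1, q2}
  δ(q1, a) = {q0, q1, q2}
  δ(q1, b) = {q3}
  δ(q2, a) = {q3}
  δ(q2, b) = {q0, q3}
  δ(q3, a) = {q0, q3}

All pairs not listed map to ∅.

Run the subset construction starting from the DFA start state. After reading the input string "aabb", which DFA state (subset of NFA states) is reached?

{q0, q1, q2, q3}

Start: {q0}.
δ(q0,a) = {q1, q2}.
Union: {q1, q2}.
After a: {q1, q2}.
δ(q1,a) = {q0, q1, q2}; δ(q2,a) = {q3}.
Union: {q0, q1, q2, q3}.
After a: {q0, q1, q2, q3}.
δ(q0,b) = {q1, q2}; δ(q1,b) = {q3}; δ(q2,b) = {q0, q3}; δ(q3,b) = ∅.
Union: {q0, q1, q2, q3}.
After b: {q0, q1, q2, q3}.
δ(q0,b) = {q1, q2}; δ(q1,b) = {q3}; δ(q2,b) = {q0, q3}; δ(q3,b) = ∅.
Union: {q0, q1, q2, q3}.
After b: {q0, q1, q2, q3}.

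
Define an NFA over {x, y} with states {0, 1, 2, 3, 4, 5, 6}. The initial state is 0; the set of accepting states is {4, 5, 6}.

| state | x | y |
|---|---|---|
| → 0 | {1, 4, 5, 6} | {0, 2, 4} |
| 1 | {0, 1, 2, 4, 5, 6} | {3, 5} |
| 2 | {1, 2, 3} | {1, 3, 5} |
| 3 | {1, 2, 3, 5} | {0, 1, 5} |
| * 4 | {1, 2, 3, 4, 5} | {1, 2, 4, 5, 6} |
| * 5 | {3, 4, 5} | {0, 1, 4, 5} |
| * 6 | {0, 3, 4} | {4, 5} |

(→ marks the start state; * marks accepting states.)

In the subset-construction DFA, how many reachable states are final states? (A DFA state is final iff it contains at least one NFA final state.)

4

Start state of the DFA: {0}.
{0} --x--> {1, 4, 5, 6}  [new]
{0} --y--> {0, 2, 4}  [new]
{1, 4, 5, 6} --x--> {0, 1, 2, 3, 4, 5, 6}  [new]
{1, 4, 5, 6} --y--> {0, 1, 2, 3, 4, 5, 6}  [seen]
{0, 2, 4} --x--> {1, 2, 3, 4, 5, 6}  [new]
{0, 2, 4} --y--> {0, 1, 2, 3, 4, 5, 6}  [seen]
{0, 1, 2, 3, 4, 5, 6} --x--> {0, 1, 2, 3, 4, 5, 6}  [seen]
{0, 1, 2, 3, 4, 5, 6} --y--> {0, 1, 2, 3, 4, 5, 6}  [seen]
{1, 2, 3, 4, 5, 6} --x--> {0, 1, 2, 3, 4, 5, 6}  [seen]
{1, 2, 3, 4, 5, 6} --y--> {0, 1, 2, 3, 4, 5, 6}  [seen]
Reachable DFA states: {0}, {1, 4, 5, 6}, {0, 2, 4}, {0, 1, 2, 3, 4, 5, 6}, {1, 2, 3, 4, 5, 6}.
Accepting DFA states (contain an NFA accepting state): {1, 4, 5, 6}, {0, 2, 4}, {0, 1, 2, 3, 4, 5, 6}, {1, 2, 3, 4, 5, 6}.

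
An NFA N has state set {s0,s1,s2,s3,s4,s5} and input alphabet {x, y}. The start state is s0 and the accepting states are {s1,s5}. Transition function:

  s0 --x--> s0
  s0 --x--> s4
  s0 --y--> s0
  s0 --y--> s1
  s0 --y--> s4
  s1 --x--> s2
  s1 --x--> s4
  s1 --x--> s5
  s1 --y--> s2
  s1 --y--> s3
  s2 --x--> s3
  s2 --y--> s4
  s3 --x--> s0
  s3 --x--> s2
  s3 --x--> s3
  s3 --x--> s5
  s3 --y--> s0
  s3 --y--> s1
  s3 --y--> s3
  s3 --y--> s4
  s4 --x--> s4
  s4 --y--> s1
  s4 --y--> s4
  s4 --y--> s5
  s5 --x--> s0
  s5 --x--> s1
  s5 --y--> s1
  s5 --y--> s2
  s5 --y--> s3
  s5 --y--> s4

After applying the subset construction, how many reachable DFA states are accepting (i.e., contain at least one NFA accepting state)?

Start state of the DFA: {s0}.
{s0} --x--> {s0,s4}  [new]
{s0} --y--> {s0,s1,s4}  [new]
{s0,s4} --x--> {s0,s4}  [seen]
{s0,s4} --y--> {s0,s1,s4,s5}  [new]
{s0,s1,s4} --x--> {s0,s2,s4,s5}  [new]
{s0,s1,s4} --y--> {s0,s1,s2,s3,s4,s5}  [new]
{s0,s1,s4,s5} --x--> {s0,s1,s2,s4,s5}  [new]
{s0,s1,s4,s5} --y--> {s0,s1,s2,s3,s4,s5}  [seen]
{s0,s2,s4,s5} --x--> {s0,s1,s3,s4}  [new]
{s0,s2,s4,s5} --y--> {s0,s1,s2,s3,s4,s5}  [seen]
{s0,s1,s2,s3,s4,s5} --x--> {s0,s1,s2,s3,s4,s5}  [seen]
{s0,s1,s2,s3,s4,s5} --y--> {s0,s1,s2,s3,s4,s5}  [seen]
{s0,s1,s2,s4,s5} --x--> {s0,s1,s2,s3,s4,s5}  [seen]
{s0,s1,s2,s4,s5} --y--> {s0,s1,s2,s3,s4,s5}  [seen]
{s0,s1,s3,s4} --x--> {s0,s2,s3,s4,s5}  [new]
{s0,s1,s3,s4} --y--> {s0,s1,s2,s3,s4,s5}  [seen]
{s0,s2,s3,s4,s5} --x--> {s0,s1,s2,s3,s4,s5}  [seen]
{s0,s2,s3,s4,s5} --y--> {s0,s1,s2,s3,s4,s5}  [seen]
Reachable DFA states: {s0}, {s0,s4}, {s0,s1,s4}, {s0,s1,s4,s5}, {s0,s2,s4,s5}, {s0,s1,s2,s3,s4,s5}, {s0,s1,s2,s4,s5}, {s0,s1,s3,s4}, {s0,s2,s3,s4,s5}.
Accepting DFA states (contain an NFA accepting state): {s0,s1,s4}, {s0,s1,s4,s5}, {s0,s2,s4,s5}, {s0,s1,s2,s3,s4,s5}, {s0,s1,s2,s4,s5}, {s0,s1,s3,s4}, {s0,s2,s3,s4,s5}.

7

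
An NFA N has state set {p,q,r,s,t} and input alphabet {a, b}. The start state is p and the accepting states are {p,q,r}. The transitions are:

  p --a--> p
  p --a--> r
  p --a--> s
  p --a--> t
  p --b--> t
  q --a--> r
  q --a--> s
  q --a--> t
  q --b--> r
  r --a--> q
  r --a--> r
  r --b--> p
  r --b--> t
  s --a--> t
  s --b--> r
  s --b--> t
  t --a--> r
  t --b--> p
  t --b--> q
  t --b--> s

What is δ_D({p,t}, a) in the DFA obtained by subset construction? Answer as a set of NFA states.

δ(p,a) = {p,r,s,t}; δ(t,a) = {r}.
Union: {p,r,s,t}.

{p,r,s,t}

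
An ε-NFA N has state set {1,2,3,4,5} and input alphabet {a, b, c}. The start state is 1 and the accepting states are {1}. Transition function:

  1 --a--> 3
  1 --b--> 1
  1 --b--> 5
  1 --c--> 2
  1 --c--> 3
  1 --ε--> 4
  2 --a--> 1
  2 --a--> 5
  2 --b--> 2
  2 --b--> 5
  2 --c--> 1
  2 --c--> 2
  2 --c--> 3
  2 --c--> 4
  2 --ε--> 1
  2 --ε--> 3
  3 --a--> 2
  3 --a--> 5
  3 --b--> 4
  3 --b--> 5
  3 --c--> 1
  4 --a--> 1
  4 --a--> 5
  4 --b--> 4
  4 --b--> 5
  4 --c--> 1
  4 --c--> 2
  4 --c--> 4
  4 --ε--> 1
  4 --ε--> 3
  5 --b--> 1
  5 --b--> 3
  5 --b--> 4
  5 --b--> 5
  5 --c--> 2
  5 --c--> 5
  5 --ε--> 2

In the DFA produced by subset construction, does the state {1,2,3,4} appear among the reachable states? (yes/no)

Start state of the DFA: {1,3,4} (ε-closure of the NFA start).
{1,3,4} --a--> {1,2,3,4,5}  [new]
{1,3,4} --b--> {1,2,3,4,5}  [seen]
{1,3,4} --c--> {1,2,3,4}  [new]
{1,2,3,4,5} --a--> {1,2,3,4,5}  [seen]
{1,2,3,4,5} --b--> {1,2,3,4,5}  [seen]
{1,2,3,4,5} --c--> {1,2,3,4,5}  [seen]
{1,2,3,4} --a--> {1,2,3,4,5}  [seen]
{1,2,3,4} --b--> {1,2,3,4,5}  [seen]
{1,2,3,4} --c--> {1,2,3,4}  [seen]
Reachable DFA states: {1,3,4}, {1,2,3,4,5}, {1,2,3,4}.
{1,2,3,4} is among them.

yes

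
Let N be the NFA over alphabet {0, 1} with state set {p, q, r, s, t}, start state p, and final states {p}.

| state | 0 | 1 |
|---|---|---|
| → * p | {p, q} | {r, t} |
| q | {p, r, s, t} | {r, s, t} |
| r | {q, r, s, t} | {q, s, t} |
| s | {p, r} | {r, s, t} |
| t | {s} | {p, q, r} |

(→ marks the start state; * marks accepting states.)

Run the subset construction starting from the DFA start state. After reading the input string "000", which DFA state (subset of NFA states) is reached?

{p, q, r, s, t}

Start: {p}.
δ(p,0) = {p, q}.
Union: {p, q}.
After 0: {p, q}.
δ(p,0) = {p, q}; δ(q,0) = {p, r, s, t}.
Union: {p, q, r, s, t}.
After 0: {p, q, r, s, t}.
δ(p,0) = {p, q}; δ(q,0) = {p, r, s, t}; δ(r,0) = {q, r, s, t}; δ(s,0) = {p, r}; δ(t,0) = {s}.
Union: {p, q, r, s, t}.
After 0: {p, q, r, s, t}.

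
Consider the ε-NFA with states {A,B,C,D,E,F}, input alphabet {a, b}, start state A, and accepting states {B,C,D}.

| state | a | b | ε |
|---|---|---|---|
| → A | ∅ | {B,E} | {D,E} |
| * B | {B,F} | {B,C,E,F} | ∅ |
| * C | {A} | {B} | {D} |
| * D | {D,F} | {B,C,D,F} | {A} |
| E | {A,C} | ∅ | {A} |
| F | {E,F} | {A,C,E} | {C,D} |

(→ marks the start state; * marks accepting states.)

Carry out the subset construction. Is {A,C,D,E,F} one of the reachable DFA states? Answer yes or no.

yes

Start state of the DFA: {A,D,E} (ε-closure of the NFA start).
{A,D,E} --a--> {A,C,D,E,F}  [new]
{A,D,E} --b--> {A,B,C,D,E,F}  [new]
{A,C,D,E,F} --a--> {A,C,D,E,F}  [seen]
{A,C,D,E,F} --b--> {A,B,C,D,E,F}  [seen]
{A,B,C,D,E,F} --a--> {A,B,C,D,E,F}  [seen]
{A,B,C,D,E,F} --b--> {A,B,C,D,E,F}  [seen]
Reachable DFA states: {A,D,E}, {A,C,D,E,F}, {A,B,C,D,E,F}.
{A,C,D,E,F} is among them.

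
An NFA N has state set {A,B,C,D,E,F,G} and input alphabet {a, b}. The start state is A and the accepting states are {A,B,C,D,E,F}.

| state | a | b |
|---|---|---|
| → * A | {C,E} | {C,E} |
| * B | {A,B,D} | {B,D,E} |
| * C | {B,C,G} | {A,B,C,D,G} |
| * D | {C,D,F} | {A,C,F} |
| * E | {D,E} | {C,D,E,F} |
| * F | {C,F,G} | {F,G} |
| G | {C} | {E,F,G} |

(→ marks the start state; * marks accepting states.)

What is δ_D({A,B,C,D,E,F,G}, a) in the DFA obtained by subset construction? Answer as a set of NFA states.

{A,B,C,D,E,F,G}

δ(A,a) = {C,E}; δ(B,a) = {A,B,D}; δ(C,a) = {B,C,G}; δ(D,a) = {C,D,F}; δ(E,a) = {D,E}; δ(F,a) = {C,F,G}; δ(G,a) = {C}.
Union: {A,B,C,D,E,F,G}.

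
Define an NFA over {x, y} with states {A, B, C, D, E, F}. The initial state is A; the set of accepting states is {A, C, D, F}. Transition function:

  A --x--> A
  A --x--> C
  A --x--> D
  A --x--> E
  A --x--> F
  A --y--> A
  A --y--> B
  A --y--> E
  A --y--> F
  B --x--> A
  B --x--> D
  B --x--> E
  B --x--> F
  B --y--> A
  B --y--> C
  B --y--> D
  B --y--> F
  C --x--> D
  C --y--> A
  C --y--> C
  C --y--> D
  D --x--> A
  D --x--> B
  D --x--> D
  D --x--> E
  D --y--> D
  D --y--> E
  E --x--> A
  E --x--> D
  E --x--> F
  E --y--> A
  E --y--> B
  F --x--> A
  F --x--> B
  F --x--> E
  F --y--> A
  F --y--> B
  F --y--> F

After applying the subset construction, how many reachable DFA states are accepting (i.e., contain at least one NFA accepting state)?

4

Start state of the DFA: {A}.
{A} --x--> {A, C, D, E, F}  [new]
{A} --y--> {A, B, E, F}  [new]
{A, C, D, E, F} --x--> {A, B, C, D, E, F}  [new]
{A, C, D, E, F} --y--> {A, B, C, D, E, F}  [seen]
{A, B, E, F} --x--> {A, B, C, D, E, F}  [seen]
{A, B, E, F} --y--> {A, B, C, D, E, F}  [seen]
{A, B, C, D, E, F} --x--> {A, B, C, D, E, F}  [seen]
{A, B, C, D, E, F} --y--> {A, B, C, D, E, F}  [seen]
Reachable DFA states: {A}, {A, C, D, E, F}, {A, B, E, F}, {A, B, C, D, E, F}.
Accepting DFA states (contain an NFA accepting state): {A}, {A, C, D, E, F}, {A, B, E, F}, {A, B, C, D, E, F}.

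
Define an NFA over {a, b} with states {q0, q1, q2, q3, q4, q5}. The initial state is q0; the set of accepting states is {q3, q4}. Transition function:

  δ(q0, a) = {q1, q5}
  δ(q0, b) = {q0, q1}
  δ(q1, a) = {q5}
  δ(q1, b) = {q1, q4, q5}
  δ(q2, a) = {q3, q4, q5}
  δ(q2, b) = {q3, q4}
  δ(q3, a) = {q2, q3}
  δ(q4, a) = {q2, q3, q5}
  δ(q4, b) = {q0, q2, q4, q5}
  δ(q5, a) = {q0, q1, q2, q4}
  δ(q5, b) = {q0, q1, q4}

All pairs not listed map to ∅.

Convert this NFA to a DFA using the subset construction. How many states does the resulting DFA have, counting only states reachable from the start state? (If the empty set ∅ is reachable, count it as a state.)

Start state of the DFA: {q0}.
{q0} --a--> {q1, q5}  [new]
{q0} --b--> {q0, q1}  [new]
{q1, q5} --a--> {q0, q1, q2, q4, q5}  [new]
{q1, q5} --b--> {q0, q1, q4, q5}  [new]
{q0, q1} --a--> {q1, q5}  [seen]
{q0, q1} --b--> {q0, q1, q4, q5}  [seen]
{q0, q1, q2, q4, q5} --a--> {q0, q1, q2, q3, q4, q5}  [new]
{q0, q1, q2, q4, q5} --b--> {q0, q1, q2, q3, q4, q5}  [seen]
{q0, q1, q4, q5} --a--> {q0, q1, q2, q3, q4, q5}  [seen]
{q0, q1, q4, q5} --b--> {q0, q1, q2, q4, q5}  [seen]
{q0, q1, q2, q3, q4, q5} --a--> {q0, q1, q2, q3, q4, q5}  [seen]
{q0, q1, q2, q3, q4, q5} --b--> {q0, q1, q2, q3, q4, q5}  [seen]
Reachable DFA states: {q0}, {q1, q5}, {q0, q1}, {q0, q1, q2, q4, q5}, {q0, q1, q4, q5}, {q0, q1, q2, q3, q4, q5}.

6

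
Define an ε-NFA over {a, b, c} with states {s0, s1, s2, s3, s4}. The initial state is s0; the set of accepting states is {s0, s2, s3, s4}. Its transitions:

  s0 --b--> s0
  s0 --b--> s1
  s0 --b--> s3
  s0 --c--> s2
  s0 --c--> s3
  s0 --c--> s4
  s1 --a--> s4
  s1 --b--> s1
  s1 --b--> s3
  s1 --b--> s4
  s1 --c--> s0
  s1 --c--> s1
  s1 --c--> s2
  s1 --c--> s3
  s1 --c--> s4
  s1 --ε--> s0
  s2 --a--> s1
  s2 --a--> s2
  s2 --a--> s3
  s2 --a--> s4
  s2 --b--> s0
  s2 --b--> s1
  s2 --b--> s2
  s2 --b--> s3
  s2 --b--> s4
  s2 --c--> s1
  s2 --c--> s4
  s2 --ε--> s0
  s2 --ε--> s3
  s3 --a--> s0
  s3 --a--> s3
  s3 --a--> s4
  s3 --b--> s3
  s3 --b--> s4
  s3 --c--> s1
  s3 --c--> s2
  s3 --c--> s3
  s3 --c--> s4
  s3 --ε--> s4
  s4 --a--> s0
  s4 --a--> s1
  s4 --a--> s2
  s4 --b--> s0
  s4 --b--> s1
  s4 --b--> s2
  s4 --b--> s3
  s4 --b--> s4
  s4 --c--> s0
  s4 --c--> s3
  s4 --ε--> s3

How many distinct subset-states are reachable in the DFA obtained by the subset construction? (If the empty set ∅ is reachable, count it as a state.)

Start state of the DFA: {s0} (ε-closure of the NFA start).
{s0} --a--> ∅  [new]
{s0} --b--> {s0, s1, s3, s4}  [new]
{s0} --c--> {s0, s2, s3, s4}  [new]
∅ --a--> ∅  [seen]
∅ --b--> ∅  [seen]
∅ --c--> ∅  [seen]
{s0, s1, s3, s4} --a--> {s0, s1, s2, s3, s4}  [new]
{s0, s1, s3, s4} --b--> {s0, s1, s2, s3, s4}  [seen]
{s0, s1, s3, s4} --c--> {s0, s1, s2, s3, s4}  [seen]
{s0, s2, s3, s4} --a--> {s0, s1, s2, s3, s4}  [seen]
{s0, s2, s3, s4} --b--> {s0, s1, s2, s3, s4}  [seen]
{s0, s2, s3, s4} --c--> {s0, s1, s2, s3, s4}  [seen]
{s0, s1, s2, s3, s4} --a--> {s0, s1, s2, s3, s4}  [seen]
{s0, s1, s2, s3, s4} --b--> {s0, s1, s2, s3, s4}  [seen]
{s0, s1, s2, s3, s4} --c--> {s0, s1, s2, s3, s4}  [seen]
Reachable DFA states: {s0}, ∅, {s0, s1, s3, s4}, {s0, s2, s3, s4}, {s0, s1, s2, s3, s4}.

5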